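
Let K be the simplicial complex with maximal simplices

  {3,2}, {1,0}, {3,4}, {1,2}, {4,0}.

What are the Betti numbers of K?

Order the vertices as 0 < 1 < 2 < 3 < 4. Listing each simplex with vertices in this order, K has dimension 1 with simplices:

  0-simplices (5): [0], [1], [2], [3], [4]
  1-simplices (5): [0,1], [0,4], [1,2], [2,3], [3,4]

so the chain groups are C_0 ≅ Z^5, C_1 ≅ Z^5.

The boundary map ∂_1: C_1 → C_0 is given by ∂[p,q] = [q] − [p]. For instance
  ∂[0,1] = [1] − [0].
As a 5×5 matrix over Z this has rank 4, with invariant factors (1,1,1,1).

From H_k ≅ ker(∂_k) / im(∂_{k+1}) we obtain:

  H_0: rank C_0 − rank ∂_1 = 5 − 4 = 1, and the invariant factors of ∂_1 are all 1, so H_0 = Z.
  H_1: rank ker ∂_1 − rank ∂_2 = (5 − 4) − 0 = 1, and there is no ∂_2, so H_1 = Z.

(K is a triangulation of the circle S^1.)

Hence the Betti numbers are b_0 = 1, b_1 = 1.

b_0 = 1, b_1 = 1.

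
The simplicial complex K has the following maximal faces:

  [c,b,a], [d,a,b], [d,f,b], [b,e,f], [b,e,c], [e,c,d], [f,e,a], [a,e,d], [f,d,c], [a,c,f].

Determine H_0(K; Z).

H_0 = Z.

We work with the vertex ordering a < b < c < d < e < f. The simplices of K, each written with vertices in increasing order, are:

  0-simplices (6): a, b, c, d, e, f
  1-simplices (15): ab, ac, ad, ae, af, bc, bd, be, bf, cd, ce, cf, de, df, ef
  2-simplices (10): abc, abd, acf, ade, aef, bce, bdf, bef, cde, cdf

Hence C_0 ≅ Z^6, C_1 ≅ Z^15, C_2 ≅ Z^10.

Boundary ∂_1: C_1 → C_0 maps an edge to its endpoints' difference, ∂[p,q] = q − p. For instance
  ∂cd = d − c.
This gives a 6×15 integer matrix of rank 5; reducing to Smith normal form yields diagonal entries (1,1,1,1,1).

Boundary ∂_2: C_2 → C_1 acts by ∂[p,q,r] = [q,r] − [p,r] + [p,q]. For instance
  ∂aef = ef − af + ae,
  ∂abd = bd − ad + ab.
The resulting 15×10 matrix has rank 10, and its Smith normal form has invariant factors (1,1,1,1,1,1,1,1,1,2).

From H_k ≅ ker(∂_k) / im(∂_{k+1}) we obtain:

  H_0: rank C_0 − rank ∂_1 = 6 − 5 = 1, and the invariant factors of ∂_1 are all 1, so H_0 ≅ Z.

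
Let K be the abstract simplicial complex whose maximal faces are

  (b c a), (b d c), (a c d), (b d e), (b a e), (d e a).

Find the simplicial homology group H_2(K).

We work with the vertex ordering a < b < c < d < e. The simplices of K, each written with vertices in increasing order, are:

  0-simplices (5): a, b, c, d, e
  1-simplices (9): ab, ac, ad, ae, bc, bd, be, cd, de
  2-simplices (6): abc, abe, acd, ade, bcd, bde

Hence C_0 ≅ Z^5, C_1 ≅ Z^9, C_2 ≅ Z^6.

The boundary map ∂_1: C_1 → C_0 maps an edge to its endpoints' difference, ∂[p,q] = q − p. For instance
  ∂ac = c − a.
The resulting 5×9 matrix has rank 4, and its Smith normal form has invariant factors (1,1,1,1).

∂_2: C_2 → C_1 sends each 2-simplex [p,q,r] to [q,r] − [p,r] + [p,q]. For instance
  ∂acd = cd − ad + ac,
  ∂ade = de − ae + ad.
The 9×6 boundary matrix has rank 5 and Smith normal form diag(1,1,1,1,1).

Computing H_k = (kernel of ∂_k) / (image of ∂_{k+1}):

  H_2: rank ker ∂_2 − rank ∂_3 = (6 − 5) − 0 = 1, and there is no ∂_3, so H_2 ≅ Z.

H_2 ≅ Z.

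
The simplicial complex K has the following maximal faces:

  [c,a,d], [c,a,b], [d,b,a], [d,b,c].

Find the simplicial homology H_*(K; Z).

Take the total order a < b < c < d on the vertex set. Then K (dimension 2) consists of the simplices:

  0-simplices (4): a, b, c, d
  1-simplices (6): ab, ac, ad, bc, bd, cd
  2-simplices (4): abc, abd, acd, bcd

Hence C_0 ≅ Z^4, C_1 ≅ Z^6, C_2 ≅ Z^4.

Boundary ∂_1: C_1 → C_0 is given by ∂[p,q] = [q] − [p].
The 4×6 boundary matrix has rank 3 and Smith normal form diag(1,1,1).

∂_2: C_2 → C_1 acts by ∂[p,q,r] = [q,r] − [p,r] + [p,q]. For instance
  ∂abd = bd − ad + ab,
  ∂acd = cd − ad + ac.
This gives a 6×4 integer matrix of rank 3; reducing to Smith normal form yields diagonal entries (1,1,1).

Now H_k = ker ∂_k / im ∂_{k+1}, so:

  H_0: rank C_0 − rank ∂_1 = 4 − 3 = 1, and the invariant factors of ∂_1 are all 1, so H_0 ≅ Z.
  H_1: rank ker ∂_1 − rank ∂_2 = (6 − 3) − 3 = 0, and the invariant factors of ∂_2 are all 1, so H_1 ≅ 0.
  H_2: rank ker ∂_2 − rank ∂_3 = (4 − 3) − 0 = 1, and there is no ∂_3, so H_2 ≅ Z.

(K is a triangulation of the 2-sphere S^2.)

H_0 ≅ Z,  H_1 = 0,  H_2 ≅ Z.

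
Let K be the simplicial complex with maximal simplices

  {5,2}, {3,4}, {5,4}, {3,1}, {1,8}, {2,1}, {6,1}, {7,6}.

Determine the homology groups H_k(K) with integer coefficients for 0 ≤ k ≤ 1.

Fix the vertex order 1 < 2 < 3 < 4 < 5 < 6 < 7 < 8 and write every simplex with vertices in increasing order. Then dim K = 1 and the simplices of K are:

  0-simplices (8): [1], [2], [3], [4], [5], [6], [7], [8]
  1-simplices (8): [1,2], [1,3], [1,6], [1,8], [2,5], [3,4], [4,5], [6,7]

Hence C_0 ≅ Z^8, C_1 ≅ Z^8.

Boundary ∂_1: C_1 → C_0 maps an edge to its endpoints' difference, ∂[p,q] = q − p.
The resulting 8×8 matrix has rank 7, and its Smith normal form has invariant factors (1,1,1,1,1,1,1).

Reading off H_k = ker ∂_k / im ∂_{k+1}:

  H_0: rank C_0 − rank ∂_1 = 8 − 7 = 1, and the invariant factors of ∂_1 are all 1, so H_0 = Z.
  H_1: rank ker ∂_1 − rank ∂_2 = (8 − 7) − 0 = 1, and there is no ∂_2, so H_1 = Z.

As a check, the Euler characteristic is 8 − 8 = 0, which agrees with 1 − 1 = 0.

H_0 ≅ Z,  H_1 ≅ Z.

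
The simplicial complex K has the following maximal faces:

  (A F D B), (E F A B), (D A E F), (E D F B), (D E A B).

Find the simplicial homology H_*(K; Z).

H_0 = Z,  H_1 = 0,  H_2 = 0,  H_3 = Z.

Take the total order A < B < D < E < F on the vertex set. Then K (dimension 3) consists of the simplices:

  0-simplices (5): A, B, D, E, F
  1-simplices (10): AB, AD, AE, AF, BD, BE, BF, DE, DF, EF
  2-simplices (10): ABD, ABE, ABF, ADE, ADF, AEF, BDE, BDF, BEF, DEF
  3-simplices (5): ABDE, ABDF, ABEF, ADEF, BDEF

so the chain groups are C_0 ≅ Z^5, C_1 ≅ Z^10, C_2 ≅ Z^10, C_3 ≅ Z^5.

The boundary map ∂_1: C_1 → C_0 sends each edge [p,q] (with p < q) to q − p. For instance
  ∂AF = F − A.
The 5×10 boundary matrix has rank 4 and Smith normal form diag(1,1,1,1).

Boundary ∂_2: C_2 → C_1 sends each 2-simplex [p,q,r] to [q,r] − [p,r] + [p,q]. For instance
  ∂DEF = EF − DF + DE,
  ∂AEF = EF − AF + AE.
The 10×10 boundary matrix has rank 6 and Smith normal form diag(1,1,1,1,1,1).

Boundary ∂_3: C_3 → C_2 sends each 3-simplex σ to the alternating sum Σ_i (−1)^i (σ with its i-th vertex removed). For instance
  ∂ABDF = BDF − ADF + ABF − ABD,
  ∂BDEF = DEF − BEF + BDF − BDE.
The 10×5 boundary matrix has rank 4 and Smith normal form diag(1,1,1,1).

Now H_k = ker ∂_k / im ∂_{k+1}, so:

  H_0: rank C_0 − rank ∂_1 = 5 − 4 = 1, and the invariant factors of ∂_1 are all 1, so H_0 ≅ Z.
  H_1: rank ker ∂_1 − rank ∂_2 = (10 − 4) − 6 = 0, and the invariant factors of ∂_2 are all 1, so H_1 ≅ 0.
  H_2: rank ker ∂_2 − rank ∂_3 = (10 − 6) − 4 = 0, and the invariant factors of ∂_3 are all 1, so H_2 ≅ 0.
  H_3: rank ker ∂_3 − rank ∂_4 = (5 − 4) − 0 = 1, and there is no ∂_4, so H_3 ≅ Z.

(K is a triangulation of the 3-sphere S^3.)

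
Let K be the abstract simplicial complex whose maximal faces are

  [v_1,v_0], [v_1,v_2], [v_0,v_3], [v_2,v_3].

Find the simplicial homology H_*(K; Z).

H_0 = Z,  H_1 = Z.

Order the vertices as v_0 < v_1 < v_2 < v_3. Listing each simplex with vertices in this order, K has dimension 1 with simplices:

  0-simplices (4): [v_0], [v_1], [v_2], [v_3]
  1-simplices (4): [v_0,v_1], [v_0,v_3], [v_1,v_2], [v_2,v_3]

giving chain groups C_0 ≅ Z^4, C_1 ≅ Z^4.

Boundary ∂_1: C_1 → C_0 is given by ∂[p,q] = [q] − [p]. For instance
  ∂[v_1,v_2] = [v_2] − [v_1].
The 4×4 boundary matrix has rank 3 and Smith normal form diag(1,1,1).

Computing H_k = (kernel of ∂_k) / (image of ∂_{k+1}):

  H_0: rank C_0 − rank ∂_1 = 4 − 3 = 1, and the invariant factors of ∂_1 are all 1, so H_0 ≅ Z.
  H_1: rank ker ∂_1 − rank ∂_2 = (4 − 3) − 0 = 1, and there is no ∂_2, so H_1 ≅ Z.

As a check, the Euler characteristic is 4 − 4 = 0, which agrees with 1 − 1 = 0.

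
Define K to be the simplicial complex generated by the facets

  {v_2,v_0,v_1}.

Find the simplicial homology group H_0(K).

H_0 ≅ Z.

Fix the vertex order v_0 < v_1 < v_2 and write every simplex with vertices in increasing order. Then dim K = 2 and the simplices of K are:

  0-simplices (3): [v_0], [v_1], [v_2]
  1-simplices (3): [v_0,v_1], [v_0,v_2], [v_1,v_2]
  2-simplices (1): [v_0,v_1,v_2]

giving chain groups C_0 ≅ Z^3, C_1 ≅ Z^3, C_2 ≅ Z^1.

∂_1: C_1 → C_0 maps an edge to its endpoints' difference, ∂[p,q] = q − p. For instance
  ∂[v_0,v_1] = [v_1] − [v_0].
The resulting 3×3 matrix has rank 2, and its Smith normal form has invariant factors (1,1).

The boundary map ∂_2: C_2 → C_1 maps a triangle to the signed sum of its edges. For instance
  ∂[v_0,v_1,v_2] = [v_1,v_2] − [v_0,v_2] + [v_0,v_1].
As a 3×1 matrix over Z this has rank 1, with invariant factors (1).

Now H_k = ker ∂_k / im ∂_{k+1}, so:

  H_0: rank C_0 − rank ∂_1 = 3 − 2 = 1, and the invariant factors of ∂_1 are all 1, so H_0 = Z.

(K is a triangulation of the 2-simplex.)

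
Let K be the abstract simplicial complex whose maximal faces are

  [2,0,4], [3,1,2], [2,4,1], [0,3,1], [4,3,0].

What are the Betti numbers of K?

Take the total order 0 < 1 < 2 < 3 < 4 on the vertex set. Then K (dimension 2) consists of the simplices:

  0-simplices (5): [0], [1], [2], [3], [4]
  1-simplices (10): [0,1], [0,2], [0,3], [0,4], [1,2], [1,3], [1,4], [2,3], [2,4], [3,4]
  2-simplices (5): [0,1,3], [0,2,4], [0,3,4], [1,2,3], [1,2,4]

Hence C_0 ≅ Z^5, C_1 ≅ Z^10, C_2 ≅ Z^5.

∂_1: C_1 → C_0 maps an edge to its endpoints' difference, ∂[p,q] = q − p.
The 5×10 boundary matrix has rank 4 and Smith normal form diag(1,1,1,1).

The boundary map ∂_2: C_2 → C_1 sends each 2-simplex [p,q,r] to [q,r] − [p,r] + [p,q]. For instance
  ∂[0,3,4] = [3,4] − [0,4] + [0,3],
  ∂[0,1,3] = [1,3] − [0,3] + [0,1].
This gives a 10×5 integer matrix of rank 5; reducing to Smith normal form yields diagonal entries (1,1,1,1,1).

Reading off H_k = ker ∂_k / im ∂_{k+1}:

  H_0: rank C_0 − rank ∂_1 = 5 − 4 = 1, and the invariant factors of ∂_1 are all 1, so H_0 = Z.
  H_1: rank ker ∂_1 − rank ∂_2 = (10 − 4) − 5 = 1, and the invariant factors of ∂_2 are all 1, so H_1 = Z.
  H_2: rank ker ∂_2 − rank ∂_3 = (5 − 5) − 0 = 0, and there is no ∂_3, so H_2 = 0.

Hence the Betti numbers are b_0 = 1, b_1 = 1, b_2 = 0.

b_0 = 1, b_1 = 1, b_2 = 0.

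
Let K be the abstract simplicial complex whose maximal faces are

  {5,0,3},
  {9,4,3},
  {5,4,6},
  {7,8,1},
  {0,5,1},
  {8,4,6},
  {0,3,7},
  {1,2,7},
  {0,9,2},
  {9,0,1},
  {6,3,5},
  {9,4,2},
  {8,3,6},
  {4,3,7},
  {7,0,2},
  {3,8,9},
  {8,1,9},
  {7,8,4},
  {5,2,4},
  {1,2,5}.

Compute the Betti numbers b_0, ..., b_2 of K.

Fix the vertex order 0 < 1 < 2 < 3 < 4 < 5 < 6 < 7 < 8 < 9 and write every simplex with vertices in increasing order. Then dim K = 2 and the simplices of K are:

  0-simplices (10): [0], [1], [2], [3], [4], [5], [6], [7], [8], [9]
  1-simplices (30): (30 of them)
  2-simplices (20): (20 of them)

so the chain groups are C_0 ≅ Z^10, C_1 ≅ Z^30, C_2 ≅ Z^20.

The boundary map ∂_1: C_1 → C_0 maps an edge to its endpoints' difference, ∂[p,q] = q − p. For instance
  ∂[3,9] = [9] − [3].
As a 10×30 matrix over Z this has rank 9, with invariant factors (1,1,1,1,1,1,1,1,1).

Boundary ∂_2: C_2 → C_1 sends each 2-simplex [p,q,r] to [q,r] − [p,r] + [p,q]. For instance
  ∂[0,2,9] = [2,9] − [0,9] + [0,2],
  ∂[2,4,5] = [4,5] − [2,5] + [2,4].
The 30×20 boundary matrix has rank 20 and Smith normal form diag(1,1,1,1,1,1,1,1,1,1,1,1,1,1,1,1,1,1,1,2).

From H_k ≅ ker(∂_k) / im(∂_{k+1}) we obtain:

  H_0: rank C_0 − rank ∂_1 = 10 − 9 = 1, and the invariant factors of ∂_1 are all 1, so H_0 = Z.
  H_1: rank ker ∂_1 − rank ∂_2 = (30 − 9) − 20 = 1, and ∂_2 has invariant factor 2 > 1, so H_1 = Z ⊕ Z/2.
  H_2: rank ker ∂_2 − rank ∂_3 = (20 − 20) − 0 = 0, and there is no ∂_3, so H_2 = 0.

(K is a triangulation of the Klein bottle.)

Hence the Betti numbers are b_0 = 1, b_1 = 1, b_2 = 0.

b_0 = 1, b_1 = 1, b_2 = 0.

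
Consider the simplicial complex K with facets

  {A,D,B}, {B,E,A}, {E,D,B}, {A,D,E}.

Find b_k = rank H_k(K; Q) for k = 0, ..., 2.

b_0 = 1, b_1 = 0, b_2 = 1.

Order the vertices as A < B < D < E. Listing each simplex with vertices in this order, K has dimension 2 with simplices:

  0-simplices (4): A, B, D, E
  1-simplices (6): AB, AD, AE, BD, BE, DE
  2-simplices (4): ABD, ABE, ADE, BDE

so the chain groups are C_0 ≅ Z^4, C_1 ≅ Z^6, C_2 ≅ Z^4.

The boundary map ∂_1: C_1 → C_0 maps an edge to its endpoints' difference, ∂[p,q] = q − p.
The 4×6 boundary matrix has rank 3 and Smith normal form diag(1,1,1).

∂_2: C_2 → C_1 sends each 2-simplex [p,q,r] to [q,r] − [p,r] + [p,q]. For instance
  ∂ADE = DE − AE + AD,
  ∂ABE = BE − AE + AB.
The resulting 6×4 matrix has rank 3, and its Smith normal form has invariant factors (1,1,1).

Now H_k = ker ∂_k / im ∂_{k+1}, so:

  H_0: rank C_0 − rank ∂_1 = 4 − 3 = 1, and the invariant factors of ∂_1 are all 1, so H_0 = Z.
  H_1: rank ker ∂_1 − rank ∂_2 = (6 − 3) − 3 = 0, and the invariant factors of ∂_2 are all 1, so H_1 = 0.
  H_2: rank ker ∂_2 − rank ∂_3 = (4 − 3) − 0 = 1, and there is no ∂_3, so H_2 = Z.

Hence the Betti numbers are b_0 = 1, b_1 = 0, b_2 = 1.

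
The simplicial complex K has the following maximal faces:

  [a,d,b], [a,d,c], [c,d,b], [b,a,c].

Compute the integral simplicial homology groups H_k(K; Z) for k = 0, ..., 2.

Order the vertices as a < b < c < d. Listing each simplex with vertices in this order, K has dimension 2 with simplices:

  0-simplices (4): a, b, c, d
  1-simplices (6): ab, ac, ad, bc, bd, cd
  2-simplices (4): abc, abd, acd, bcd

giving chain groups C_0 ≅ Z^4, C_1 ≅ Z^6, C_2 ≅ Z^4.

∂_1: C_1 → C_0 sends each edge [p,q] (with p < q) to q − p. For instance
  ∂ac = c − a.
The 4×6 boundary matrix has rank 3 and Smith normal form diag(1,1,1).

Boundary ∂_2: C_2 → C_1 acts by ∂[p,q,r] = [q,r] − [p,r] + [p,q]. For instance
  ∂acd = cd − ad + ac,
  ∂abd = bd − ad + ab.
The 6×4 boundary matrix has rank 3 and Smith normal form diag(1,1,1).

Reading off H_k = ker ∂_k / im ∂_{k+1}:

  H_0: rank C_0 − rank ∂_1 = 4 − 3 = 1, and the invariant factors of ∂_1 are all 1, so H_0 = Z.
  H_1: rank ker ∂_1 − rank ∂_2 = (6 − 3) − 3 = 0, and the invariant factors of ∂_2 are all 1, so H_1 = 0.
  H_2: rank ker ∂_2 − rank ∂_3 = (4 − 3) − 0 = 1, and there is no ∂_3, so H_2 = Z.

H_0 = Z,  H_1 = 0,  H_2 = Z.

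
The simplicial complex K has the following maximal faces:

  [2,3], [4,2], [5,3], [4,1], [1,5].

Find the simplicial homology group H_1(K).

H_1 = Z.

We work with the vertex ordering 1 < 2 < 3 < 4 < 5. The simplices of K, each written with vertices in increasing order, are:

  0-simplices (5): [1], [2], [3], [4], [5]
  1-simplices (5): [1,4], [1,5], [2,3], [2,4], [3,5]

giving chain groups C_0 ≅ Z^5, C_1 ≅ Z^5.

∂_1: C_1 → C_0 sends each edge [p,q] (with p < q) to q − p. For instance
  ∂[1,5] = [5] − [1].
This gives a 5×5 integer matrix of rank 4; reducing to Smith normal form yields diagonal entries (1,1,1,1).

Reading off H_k = ker ∂_k / im ∂_{k+1}:

  H_1: rank ker ∂_1 − rank ∂_2 = (5 − 4) − 0 = 1, and there is no ∂_2, so H_1 = Z.

(K is a triangulation of the circle S^1.)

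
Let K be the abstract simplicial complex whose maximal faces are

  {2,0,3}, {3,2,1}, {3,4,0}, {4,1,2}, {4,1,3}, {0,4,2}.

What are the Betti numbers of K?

Fix the vertex order 0 < 1 < 2 < 3 < 4 and write every simplex with vertices in increasing order. Then dim K = 2 and the simplices of K are:

  0-simplices (5): [0], [1], [2], [3], [4]
  1-simplices (9): [0,2], [0,3], [0,4], [1,2], [1,3], [1,4], [2,3], [2,4], [3,4]
  2-simplices (6): [0,2,3], [0,2,4], [0,3,4], [1,2,3], [1,2,4], [1,3,4]

Hence C_0 ≅ Z^5, C_1 ≅ Z^9, C_2 ≅ Z^6.

The boundary map ∂_1: C_1 → C_0 is given by ∂[p,q] = [q] − [p]. For instance
  ∂[1,2] = [2] − [1].
As a 5×9 matrix over Z this has rank 4, with invariant factors (1,1,1,1).

The boundary map ∂_2: C_2 → C_1 acts by ∂[p,q,r] = [q,r] − [p,r] + [p,q]. For instance
  ∂[0,2,3] = [2,3] − [0,3] + [0,2],
  ∂[1,2,3] = [2,3] − [1,3] + [1,2].
This gives a 9×6 integer matrix of rank 5; reducing to Smith normal form yields diagonal entries (1,1,1,1,1).

Computing H_k = (kernel of ∂_k) / (image of ∂_{k+1}):

  H_0: rank C_0 − rank ∂_1 = 5 − 4 = 1, and the invariant factors of ∂_1 are all 1, so H_0 ≅ Z.
  H_1: rank ker ∂_1 − rank ∂_2 = (9 − 4) − 5 = 0, and the invariant factors of ∂_2 are all 1, so H_1 ≅ 0.
  H_2: rank ker ∂_2 − rank ∂_3 = (6 − 5) − 0 = 1, and there is no ∂_3, so H_2 ≅ Z.

Hence the Betti numbers are b_0 = 1, b_1 = 0, b_2 = 1.

b_0 = 1, b_1 = 0, b_2 = 1.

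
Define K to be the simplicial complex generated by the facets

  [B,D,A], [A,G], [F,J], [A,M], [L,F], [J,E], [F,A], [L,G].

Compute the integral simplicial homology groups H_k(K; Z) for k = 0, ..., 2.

We work with the vertex ordering A < B < D < E < F < G < J < L < M. The simplices of K, each written with vertices in increasing order, are:

  0-simplices (9): A, B, D, E, F, G, J, L, M
  1-simplices (10): AB, AD, AF, AG, AM, BD, EJ, FJ, FL, GL
  2-simplices (1): ABD

Hence C_0 ≅ Z^9, C_1 ≅ Z^10, C_2 ≅ Z^1.

∂_1: C_1 → C_0 maps an edge to its endpoints' difference, ∂[p,q] = q − p. For instance
  ∂BD = D − B.
As a 9×10 matrix over Z this has rank 8, with invariant factors (1,1,1,1,1,1,1,1).

The boundary map ∂_2: C_2 → C_1 maps a triangle to the signed sum of its edges. For instance
  ∂ABD = BD − AD + AB.
As a 10×1 matrix over Z this has rank 1, with invariant factors (1).

Computing H_k = (kernel of ∂_k) / (image of ∂_{k+1}):

  H_0: rank C_0 − rank ∂_1 = 9 − 8 = 1, and the invariant factors of ∂_1 are all 1, so H_0 ≅ Z.
  H_1: rank ker ∂_1 − rank ∂_2 = (10 − 8) − 1 = 1, and the invariant factors of ∂_2 are all 1, so H_1 ≅ Z.
  H_2: rank ker ∂_2 − rank ∂_3 = (1 − 1) − 0 = 0, and there is no ∂_3, so H_2 ≅ 0.

As a check, the Euler characteristic is 9 − 10 + 1 = 0, which agrees with 1 − 1 + 0 = 0.

H_0 ≅ Z,  H_1 ≅ Z,  H_2 = 0.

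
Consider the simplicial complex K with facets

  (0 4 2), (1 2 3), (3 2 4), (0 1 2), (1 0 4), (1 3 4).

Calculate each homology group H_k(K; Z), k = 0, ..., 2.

H_0 ≅ Z,  H_1 = 0,  H_2 ≅ Z.

K has 5 vertices, 9 edges, 6 triangles.
rank ∂_0 = 0, rank ∂_1 = 4 ⇒ b_0 = 5 − 0 − 4 = 1; all invariant factors of ∂_1 are 1 so no torsion. So H_0 = Z.
rank ∂_1 = 4, rank ∂_2 = 5 ⇒ b_1 = 9 − 4 − 5 = 0; all invariant factors of ∂_2 are 1 so no torsion. So H_1 = 0.
rank ∂_2 = 5, rank ∂_3 = 0 ⇒ b_2 = 6 − 5 − 0 = 1. So H_2 = Z.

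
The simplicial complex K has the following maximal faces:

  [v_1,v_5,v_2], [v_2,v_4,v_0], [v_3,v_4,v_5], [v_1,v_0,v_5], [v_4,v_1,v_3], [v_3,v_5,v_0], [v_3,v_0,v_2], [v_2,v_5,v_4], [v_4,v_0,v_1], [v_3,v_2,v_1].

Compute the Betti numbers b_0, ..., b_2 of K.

b_0 = 1, b_1 = 0, b_2 = 0.

Order the vertices as v_0 < v_1 < v_2 < v_3 < v_4 < v_5. Listing each simplex with vertices in this order, K has dimension 2 with simplices:

  0-simplices (6): [v_0], [v_1], [v_2], [v_3], [v_4], [v_5]
  1-simplices (15): (15 of them)
  2-simplices (10): [v_0,v_1,v_4], [v_0,v_1,v_5], [v_0,v_2,v_3], [v_0,v_2,v_4], [v_0,v_3,v_5], [v_1,v_2,v_3], [v_1,v_2,v_5], [v_1,v_3,v_4], [v_2,v_4,v_5], [v_3,v_4,v_5]

Hence C_0 ≅ Z^6, C_1 ≅ Z^15, C_2 ≅ Z^10.

Boundary ∂_1: C_1 → C_0 sends each edge [p,q] (with p < q) to q − p. For instance
  ∂[v_0,v_1] = [v_1] − [v_0].
This gives a 6×15 integer matrix of rank 5; reducing to Smith normal form yields diagonal entries (1,1,1,1,1).

Boundary ∂_2: C_2 → C_1 maps a triangle to the signed sum of its edges. For instance
  ∂[v_1,v_2,v_5] = [v_2,v_5] − [v_1,v_5] + [v_1,v_2],
  ∂[v_0,v_1,v_5] = [v_1,v_5] − [v_0,v_5] + [v_0,v_1].
As a 15×10 matrix over Z this has rank 10, with invariant factors (1,1,1,1,1,1,1,1,1,2).

Computing H_k = (kernel of ∂_k) / (image of ∂_{k+1}):

  H_0: rank C_0 − rank ∂_1 = 6 − 5 = 1, and the invariant factors of ∂_1 are all 1, so H_0 = Z.
  H_1: rank ker ∂_1 − rank ∂_2 = (15 − 5) − 10 = 0, and ∂_2 has invariant factor 2 > 1, so H_1 = Z/2.
  H_2: rank ker ∂_2 − rank ∂_3 = (10 − 10) − 0 = 0, and there is no ∂_3, so H_2 = 0.

(K is a triangulation of the real projective plane RP^2.)

Hence the Betti numbers are b_0 = 1, b_1 = 0, b_2 = 0.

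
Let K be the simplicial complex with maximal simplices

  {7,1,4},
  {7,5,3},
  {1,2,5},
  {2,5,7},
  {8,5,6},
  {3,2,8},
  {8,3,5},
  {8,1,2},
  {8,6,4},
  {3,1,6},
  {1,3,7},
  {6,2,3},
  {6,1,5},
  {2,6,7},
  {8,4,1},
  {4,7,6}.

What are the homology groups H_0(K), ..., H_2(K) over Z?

H_0 ≅ Z,  H_1 ≅ Z^2,  H_2 ≅ Z.

K has 8 vertices, 24 edges, 16 triangles.
rank ∂_0 = 0, rank ∂_1 = 7 ⇒ b_0 = 8 − 0 − 7 = 1; all invariant factors of ∂_1 are 1 so no torsion. So H_0 = Z.
rank ∂_1 = 7, rank ∂_2 = 15 ⇒ b_1 = 24 − 7 − 15 = 2; all invariant factors of ∂_2 are 1 so no torsion. So H_1 = Z^2.
rank ∂_2 = 15, rank ∂_3 = 0 ⇒ b_2 = 16 − 15 − 0 = 1. So H_2 = Z.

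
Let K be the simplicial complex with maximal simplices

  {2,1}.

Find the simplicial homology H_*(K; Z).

Fix the vertex order 1 < 2 and write every simplex with vertices in increasing order. Then dim K = 1 and the simplices of K are:

  0-simplices (2): [1], [2]
  1-simplices (1): [1,2]

so the chain groups are C_0 ≅ Z^2, C_1 ≅ Z^1.

∂_1: C_1 → C_0 sends each edge [p,q] (with p < q) to q − p.
The resulting 2×1 matrix has rank 1, and its Smith normal form has invariant factors (1).

Computing H_k = (kernel of ∂_k) / (image of ∂_{k+1}):

  H_0: rank C_0 − rank ∂_1 = 2 − 1 = 1, and the invariant factors of ∂_1 are all 1, so H_0 = Z.
  H_1: rank ker ∂_1 − rank ∂_2 = (1 − 1) − 0 = 0, and there is no ∂_2, so H_1 = 0.

As a check, the Euler characteristic is 2 − 1 = 1, which agrees with 1 − 0 = 1.
(K is a triangulation of the 1-simplex.)

H_0 ≅ Z,  H_1 = 0.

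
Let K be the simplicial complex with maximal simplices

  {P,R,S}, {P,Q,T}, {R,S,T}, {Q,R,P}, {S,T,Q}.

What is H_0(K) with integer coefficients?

Take the total order P < Q < R < S < T on the vertex set. Then K (dimension 2) consists of the simplices:

  0-simplices (5): P, Q, R, S, T
  1-simplices (10): PQ, PR, PS, PT, QR, QS, QT, RS, RT, ST
  2-simplices (5): PQR, PQT, PRS, QST, RST

giving chain groups C_0 ≅ Z^5, C_1 ≅ Z^10, C_2 ≅ Z^5.

The boundary map ∂_1: C_1 → C_0 maps an edge to its endpoints' difference, ∂[p,q] = q − p.
This gives a 5×10 integer matrix of rank 4; reducing to Smith normal form yields diagonal entries (1,1,1,1).

The boundary map ∂_2: C_2 → C_1 maps a triangle to the signed sum of its edges. For instance
  ∂QST = ST − QT + QS,
  ∂PRS = RS − PS + PR.
The resulting 10×5 matrix has rank 5, and its Smith normal form has invariant factors (1,1,1,1,1).

Reading off H_k = ker ∂_k / im ∂_{k+1}:

  H_0: rank C_0 − rank ∂_1 = 5 − 4 = 1, and the invariant factors of ∂_1 are all 1, so H_0 ≅ Z.

H_0 ≅ Z.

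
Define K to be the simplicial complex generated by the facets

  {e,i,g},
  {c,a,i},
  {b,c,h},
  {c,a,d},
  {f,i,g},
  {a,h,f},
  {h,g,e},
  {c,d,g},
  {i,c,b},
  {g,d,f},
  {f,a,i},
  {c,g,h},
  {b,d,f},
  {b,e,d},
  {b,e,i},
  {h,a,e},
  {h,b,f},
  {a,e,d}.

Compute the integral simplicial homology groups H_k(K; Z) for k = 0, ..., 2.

H_0 = Z,  H_1 = Z^2,  H_2 = Z.

Fix the vertex order a < b < c < d < e < f < g < h < i and write every simplex with vertices in increasing order. Then dim K = 2 and the simplices of K are:

  0-simplices (9): a, b, c, d, e, f, g, h, i
  1-simplices (27): ac, ad, ae, af, ah, ai, bc, bd, be, bf, bh, bi, cd, cg, ch, ci, de, df, dg, eg, eh, ei, fg, fh, fi, gh, gi
  2-simplices (18): acd, aci, ade, aeh, afh, afi, bch, bci, bde, bdf, bei, bfh, cdg, cgh, dfg, egh, egi, fgi

so the chain groups are C_0 ≅ Z^9, C_1 ≅ Z^27, C_2 ≅ Z^18.

∂_1: C_1 → C_0 sends each edge [p,q] (with p < q) to q − p.
As a 9×27 matrix over Z this has rank 8, with invariant factors (1,1,1,1,1,1,1,1).

The boundary map ∂_2: C_2 → C_1 sends each 2-simplex [p,q,r] to [q,r] − [p,r] + [p,q]. For instance
  ∂cdg = dg − cg + cd,
  ∂aeh = eh − ah + ae.
As a 27×18 matrix over Z this has rank 17, with invariant factors (1,1,1,1,1,1,1,1,1,1,1,1,1,1,1,1,1).

Now H_k = ker ∂_k / im ∂_{k+1}, so:

  H_0: rank C_0 − rank ∂_1 = 9 − 8 = 1, and the invariant factors of ∂_1 are all 1, so H_0 = Z.
  H_1: rank ker ∂_1 − rank ∂_2 = (27 − 8) − 17 = 2, and the invariant factors of ∂_2 are all 1, so H_1 = Z^2.
  H_2: rank ker ∂_2 − rank ∂_3 = (18 − 17) − 0 = 1, and there is no ∂_3, so H_2 = Z.

As a check, the Euler characteristic is 9 − 27 + 18 = 0, which agrees with 1 − 2 + 1 = 0.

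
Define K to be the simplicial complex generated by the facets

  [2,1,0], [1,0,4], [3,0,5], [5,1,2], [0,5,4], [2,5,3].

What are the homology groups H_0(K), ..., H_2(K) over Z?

H_0 = Z,  H_1 = Z,  H_2 = 0.

Fix the vertex order 0 < 1 < 2 < 3 < 4 < 5 and write every simplex with vertices in increasing order. Then dim K = 2 and the simplices of K are:

  0-simplices (6): [0], [1], [2], [3], [4], [5]
  1-simplices (12): [0,1], [0,2], [0,3], [0,4], [0,5], [1,2], [1,4], [1,5], [2,3], [2,5], [3,5], [4,5]
  2-simplices (6): [0,1,2], [0,1,4], [0,3,5], [0,4,5], [1,2,5], [2,3,5]

Hence C_0 ≅ Z^6, C_1 ≅ Z^12, C_2 ≅ Z^6.

The boundary map ∂_1: C_1 → C_0 maps an edge to its endpoints' difference, ∂[p,q] = q − p.
The 6×12 boundary matrix has rank 5 and Smith normal form diag(1,1,1,1,1).

∂_2: C_2 → C_1 sends each 2-simplex [p,q,r] to [q,r] − [p,r] + [p,q]. For instance
  ∂[1,2,5] = [2,5] − [1,5] + [1,2],
  ∂[0,3,5] = [3,5] − [0,5] + [0,3].
The resulting 12×6 matrix has rank 6, and its Smith normal form has invariant factors (1,1,1,1,1,1).

Reading off H_k = ker ∂_k / im ∂_{k+1}:

  H_0: rank C_0 − rank ∂_1 = 6 − 5 = 1, and the invariant factors of ∂_1 are all 1, so H_0 = Z.
  H_1: rank ker ∂_1 − rank ∂_2 = (12 − 5) − 6 = 1, and the invariant factors of ∂_2 are all 1, so H_1 = Z.
  H_2: rank ker ∂_2 − rank ∂_3 = (6 − 6) − 0 = 0, and there is no ∂_3, so H_2 = 0.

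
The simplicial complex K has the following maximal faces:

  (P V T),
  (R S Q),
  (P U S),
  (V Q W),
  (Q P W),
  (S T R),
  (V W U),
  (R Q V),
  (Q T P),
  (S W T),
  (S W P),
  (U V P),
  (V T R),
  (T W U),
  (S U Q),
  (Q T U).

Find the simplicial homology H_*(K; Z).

H_0 ≅ Z,  H_1 ≅ Z^2,  H_2 ≅ Z.

Order the vertices as P < Q < R < S < T < U < V < W. Listing each simplex with vertices in this order, K has dimension 2 with simplices:

  0-simplices (8): P, Q, R, S, T, U, V, W
  1-simplices (24): PQ, PS, PT, PU, PV, PW, QR, QS, QT, QU, QV, QW, RS, RT, RV, ST, SU, SW, TU, TV, TW, UV, UW, VW
  2-simplices (16): PQT, PQW, PSU, PSW, PTV, PUV, QRS, QRV, QSU, QTU, QVW, RST, RTV, STW, TUW, UVW

giving chain groups C_0 ≅ Z^8, C_1 ≅ Z^24, C_2 ≅ Z^16.

∂_1: C_1 → C_0 is given by ∂[p,q] = [q] − [p]. For instance
  ∂UV = V − U.
The resulting 8×24 matrix has rank 7, and its Smith normal form has invariant factors (1,1,1,1,1,1,1).

Boundary ∂_2: C_2 → C_1 maps a triangle to the signed sum of its edges. For instance
  ∂PQT = QT − PT + PQ,
  ∂QRV = RV − QV + QR.
The 24×16 boundary matrix has rank 15 and Smith normal form diag(1,1,1,1,1,1,1,1,1,1,1,1,1,1,1).

Now H_k = ker ∂_k / im ∂_{k+1}, so:

  H_0: rank C_0 − rank ∂_1 = 8 − 7 = 1, and the invariant factors of ∂_1 are all 1, so H_0 ≅ Z.
  H_1: rank ker ∂_1 − rank ∂_2 = (24 − 7) − 15 = 2, and the invariant factors of ∂_2 are all 1, so H_1 ≅ Z^2.
  H_2: rank ker ∂_2 − rank ∂_3 = (16 − 15) − 0 = 1, and there is no ∂_3, so H_2 ≅ Z.

As a check, the Euler characteristic is 8 − 24 + 16 = 0, which agrees with 1 − 2 + 1 = 0.
(K is a triangulation of the torus T^2.)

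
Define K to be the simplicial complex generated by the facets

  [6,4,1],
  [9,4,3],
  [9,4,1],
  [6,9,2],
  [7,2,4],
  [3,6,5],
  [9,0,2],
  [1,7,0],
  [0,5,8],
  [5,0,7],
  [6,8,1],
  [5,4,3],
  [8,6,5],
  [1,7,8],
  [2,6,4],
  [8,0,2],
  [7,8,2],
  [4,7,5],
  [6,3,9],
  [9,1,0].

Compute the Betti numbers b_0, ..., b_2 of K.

b_0 = 1, b_1 = 1, b_2 = 0.

Fix the vertex order 0 < 1 < 2 < 3 < 4 < 5 < 6 < 7 < 8 < 9 and write every simplex with vertices in increasing order. Then dim K = 2 and the simplices of K are:

  0-simplices (10): [0], [1], [2], [3], [4], [5], [6], [7], [8], [9]
  1-simplices (30): (30 of them)
  2-simplices (20): (20 of them)

Hence C_0 ≅ Z^10, C_1 ≅ Z^30, C_2 ≅ Z^20.

∂_1: C_1 → C_0 sends each edge [p,q] (with p < q) to q − p. For instance
  ∂[1,9] = [9] − [1].
As a 10×30 matrix over Z this has rank 9, with invariant factors (1,1,1,1,1,1,1,1,1).

∂_2: C_2 → C_1 sends each 2-simplex [p,q,r] to [q,r] − [p,r] + [p,q]. For instance
  ∂[5,6,8] = [6,8] − [5,8] + [5,6],
  ∂[0,2,9] = [2,9] − [0,9] + [0,2].
The 30×20 boundary matrix has rank 20 and Smith normal form diag(1,1,1,1,1,1,1,1,1,1,1,1,1,1,1,1,1,1,1,2).

Computing H_k = (kernel of ∂_k) / (image of ∂_{k+1}):

  H_0: rank C_0 − rank ∂_1 = 10 − 9 = 1, and the invariant factors of ∂_1 are all 1, so H_0 ≅ Z.
  H_1: rank ker ∂_1 − rank ∂_2 = (30 − 9) − 20 = 1, and ∂_2 has invariant factor 2 > 1, so H_1 ≅ Z × Z/2.
  H_2: rank ker ∂_2 − rank ∂_3 = (20 − 20) − 0 = 0, and there is no ∂_3, so H_2 ≅ 0.

(K is a triangulation of the Klein bottle.)

Hence the Betti numbers are b_0 = 1, b_1 = 1, b_2 = 0.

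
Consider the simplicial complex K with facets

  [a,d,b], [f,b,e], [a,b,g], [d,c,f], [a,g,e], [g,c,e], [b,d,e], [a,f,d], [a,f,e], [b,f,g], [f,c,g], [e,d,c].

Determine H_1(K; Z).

We work with the vertex ordering a < b < c < d < e < f < g. The simplices of K, each written with vertices in increasing order, are:

  0-simplices (7): a, b, c, d, e, f, g
  1-simplices (18): ab, ad, ae, af, ag, bd, be, bf, bg, cd, ce, cf, cg, de, df, ef, eg, fg
  2-simplices (12): abd, abg, adf, aef, aeg, bde, bef, bfg, cde, cdf, ceg, cfg

giving chain groups C_0 ≅ Z^7, C_1 ≅ Z^18, C_2 ≅ Z^12.

Boundary ∂_1: C_1 → C_0 sends each edge [p,q] (with p < q) to q − p. For instance
  ∂bd = d − b.
As a 7×18 matrix over Z this has rank 6, with invariant factors (1,1,1,1,1,1).

∂_2: C_2 → C_1 sends each 2-simplex [p,q,r] to [q,r] − [p,r] + [p,q]. For instance
  ∂aeg = eg − ag + ae,
  ∂adf = df − af + ad.
The resulting 18×12 matrix has rank 12, and its Smith normal form has invariant factors (1,1,1,1,1,1,1,1,1,1,1,2).

From H_k ≅ ker(∂_k) / im(∂_{k+1}) we obtain:

  H_1: rank ker ∂_1 − rank ∂_2 = (18 − 6) − 12 = 0, and ∂_2 has invariant factor 2 > 1, so H_1 = Z/2Z.

(K is a triangulation of the real projective plane RP^2.)

H_1 = Z/2Z.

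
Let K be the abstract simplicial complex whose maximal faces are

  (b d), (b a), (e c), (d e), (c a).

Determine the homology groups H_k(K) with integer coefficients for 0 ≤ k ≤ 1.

H_0 ≅ Z,  H_1 ≅ Z.

Fix the vertex order a < b < c < d < e and write every simplex with vertices in increasing order. Then dim K = 1 and the simplices of K are:

  0-simplices (5): a, b, c, d, e
  1-simplices (5): ab, ac, bd, ce, de

giving chain groups C_0 ≅ Z^5, C_1 ≅ Z^5.

Boundary ∂_1: C_1 → C_0 sends each edge [p,q] (with p < q) to q − p.
The resulting 5×5 matrix has rank 4, and its Smith normal form has invariant factors (1,1,1,1).

From H_k ≅ ker(∂_k) / im(∂_{k+1}) we obtain:

  H_0: rank C_0 − rank ∂_1 = 5 − 4 = 1, and the invariant factors of ∂_1 are all 1, so H_0 = Z.
  H_1: rank ker ∂_1 − rank ∂_2 = (5 − 4) − 0 = 1, and there is no ∂_2, so H_1 = Z.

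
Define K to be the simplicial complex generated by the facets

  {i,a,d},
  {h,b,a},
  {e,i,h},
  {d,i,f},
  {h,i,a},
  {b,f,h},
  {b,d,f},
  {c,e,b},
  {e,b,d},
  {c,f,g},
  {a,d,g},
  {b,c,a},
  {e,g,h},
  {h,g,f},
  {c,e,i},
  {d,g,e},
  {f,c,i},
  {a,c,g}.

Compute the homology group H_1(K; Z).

H_1 = Z^2.

K has 9 vertices, 27 edges, 18 triangles.
rank ∂_1 = 8, rank ∂_2 = 17 ⇒ b_1 = 27 − 8 − 17 = 2; all invariant factors of ∂_2 are 1 so no torsion. So H_1 = Z^2.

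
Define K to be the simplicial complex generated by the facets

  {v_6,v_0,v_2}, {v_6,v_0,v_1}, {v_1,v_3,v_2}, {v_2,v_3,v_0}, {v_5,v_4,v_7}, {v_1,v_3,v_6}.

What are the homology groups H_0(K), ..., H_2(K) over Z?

H_0 = Z^2,  H_1 = Z,  H_2 = 0.

Take the total order v_0 < v_1 < v_2 < v_3 < v_4 < v_5 < v_6 < v_7 on the vertex set. Then K (dimension 2) consists of the simplices:

  0-simplices (8): [v_0], [v_1], [v_2], [v_3], [v_4], [v_5], [v_6], [v_7]
  1-simplices (13): [v_0,v_1], [v_0,v_2], [v_0,v_3], [v_0,v_6], [v_1,v_2], [v_1,v_3], [v_1,v_6], [v_2,v_3], [v_2,v_6], [v_3,v_6], [v_4,v_5], [v_4,v_7], [v_5,v_7]
  2-simplices (6): [v_0,v_1,v_6], [v_0,v_2,v_3], [v_0,v_2,v_6], [v_1,v_2,v_3], [v_1,v_3,v_6], [v_4,v_5,v_7]

Hence C_0 ≅ Z^8, C_1 ≅ Z^13, C_2 ≅ Z^6.

∂_1: C_1 → C_0 sends each edge [p,q] (with p < q) to q − p. For instance
  ∂[v_0,v_6] = [v_6] − [v_0].
As a 8×13 matrix over Z this has rank 6, with invariant factors (1,1,1,1,1,1).

Boundary ∂_2: C_2 → C_1 maps a triangle to the signed sum of its edges. For instance
  ∂[v_1,v_2,v_3] = [v_2,v_3] − [v_1,v_3] + [v_1,v_2],
  ∂[v_4,v_5,v_7] = [v_5,v_7] − [v_4,v_7] + [v_4,v_5].
The resulting 13×6 matrix has rank 6, and its Smith normal form has invariant factors (1,1,1,1,1,1).

From H_k ≅ ker(∂_k) / im(∂_{k+1}) we obtain:

  H_0: rank C_0 − rank ∂_1 = 8 − 6 = 2, and the invariant factors of ∂_1 are all 1, so H_0 ≅ Z^2.
  H_1: rank ker ∂_1 − rank ∂_2 = (13 − 6) − 6 = 1, and the invariant factors of ∂_2 are all 1, so H_1 ≅ Z.
  H_2: rank ker ∂_2 − rank ∂_3 = (6 − 6) − 0 = 0, and there is no ∂_3, so H_2 ≅ 0.

As a check, the Euler characteristic is 8 − 13 + 6 = 1, which agrees with 2 − 1 + 0 = 1.
(K is a triangulation of the disjoint union of the 2-simplex and the Möbius band.)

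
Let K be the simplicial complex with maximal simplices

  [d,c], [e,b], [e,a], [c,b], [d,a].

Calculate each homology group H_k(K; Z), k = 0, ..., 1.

H_0 = Z,  H_1 = Z.

We work with the vertex ordering a < b < c < d < e. The simplices of K, each written with vertices in increasing order, are:

  0-simplices (5): a, b, c, d, e
  1-simplices (5): ad, ae, bc, be, cd

so the chain groups are C_0 ≅ Z^5, C_1 ≅ Z^5.

∂_1: C_1 → C_0 is given by ∂[p,q] = [q] − [p]. For instance
  ∂ae = e − a.
The resulting 5×5 matrix has rank 4, and its Smith normal form has invariant factors (1,1,1,1).

From H_k ≅ ker(∂_k) / im(∂_{k+1}) we obtain:

  H_0: rank C_0 − rank ∂_1 = 5 − 4 = 1, and the invariant factors of ∂_1 are all 1, so H_0 ≅ Z.
  H_1: rank ker ∂_1 − rank ∂_2 = (5 − 4) − 0 = 1, and there is no ∂_2, so H_1 ≅ Z.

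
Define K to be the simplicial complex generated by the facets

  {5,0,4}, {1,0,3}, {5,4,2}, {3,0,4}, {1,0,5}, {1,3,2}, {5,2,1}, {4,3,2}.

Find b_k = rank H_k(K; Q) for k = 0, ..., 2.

b_0 = 1, b_1 = 0, b_2 = 1.

Fix the vertex order 0 < 1 < 2 < 3 < 4 < 5 and write every simplex with vertices in increasing order. Then dim K = 2 and the simplices of K are:

  0-simplices (6): [0], [1], [2], [3], [4], [5]
  1-simplices (12): [0,1], [0,3], [0,4], [0,5], [1,2], [1,3], [1,5], [2,3], [2,4], [2,5], [3,4], [4,5]
  2-simplices (8): [0,1,3], [0,1,5], [0,3,4], [0,4,5], [1,2,3], [1,2,5], [2,3,4], [2,4,5]

Hence C_0 ≅ Z^6, C_1 ≅ Z^12, C_2 ≅ Z^8.

∂_1: C_1 → C_0 is given by ∂[p,q] = [q] − [p].
The 6×12 boundary matrix has rank 5 and Smith normal form diag(1,1,1,1,1).

∂_2: C_2 → C_1 sends each 2-simplex [p,q,r] to [q,r] − [p,r] + [p,q]. For instance
  ∂[2,4,5] = [4,5] − [2,5] + [2,4],
  ∂[1,2,5] = [2,5] − [1,5] + [1,2].
The resulting 12×8 matrix has rank 7, and its Smith normal form has invariant factors (1,1,1,1,1,1,1).

From H_k ≅ ker(∂_k) / im(∂_{k+1}) we obtain:

  H_0: rank C_0 − rank ∂_1 = 6 − 5 = 1, and the invariant factors of ∂_1 are all 1, so H_0 ≅ Z.
  H_1: rank ker ∂_1 − rank ∂_2 = (12 − 5) − 7 = 0, and the invariant factors of ∂_2 are all 1, so H_1 ≅ 0.
  H_2: rank ker ∂_2 − rank ∂_3 = (8 − 7) − 0 = 1, and there is no ∂_3, so H_2 ≅ Z.

Hence the Betti numbers are b_0 = 1, b_1 = 0, b_2 = 1.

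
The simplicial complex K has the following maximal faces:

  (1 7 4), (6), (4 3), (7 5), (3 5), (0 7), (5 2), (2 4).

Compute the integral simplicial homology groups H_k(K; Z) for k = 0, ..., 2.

Take the total order 0 < 1 < 2 < 3 < 4 < 5 < 6 < 7 on the vertex set. Then K (dimension 2) consists of the simplices:

  0-simplices (8): [0], [1], [2], [3], [4], [5], [6], [7]
  1-simplices (9): [0,7], [1,4], [1,7], [2,4], [2,5], [3,4], [3,5], [4,7], [5,7]
  2-simplices (1): [1,4,7]

giving chain groups C_0 ≅ Z^8, C_1 ≅ Z^9, C_2 ≅ Z^1.

Boundary ∂_1: C_1 → C_0 sends each edge [p,q] (with p < q) to q − p.
As a 8×9 matrix over Z this has rank 6, with invariant factors (1,1,1,1,1,1).

∂_2: C_2 → C_1 sends each 2-simplex [p,q,r] to [q,r] − [p,r] + [p,q]. For instance
  ∂[1,4,7] = [4,7] − [1,7] + [1,4].
The resulting 9×1 matrix has rank 1, and its Smith normal form has invariant factors (1).

Computing H_k = (kernel of ∂_k) / (image of ∂_{k+1}):

  H_0: rank C_0 − rank ∂_1 = 8 − 6 = 2, and the invariant factors of ∂_1 are all 1, so H_0 ≅ Z^2.
  H_1: rank ker ∂_1 − rank ∂_2 = (9 − 6) − 1 = 2, and the invariant factors of ∂_2 are all 1, so H_1 ≅ Z^2.
  H_2: rank ker ∂_2 − rank ∂_3 = (1 − 1) − 0 = 0, and there is no ∂_3, so H_2 ≅ 0.

H_0 = Z^2,  H_1 = Z^2,  H_2 = 0.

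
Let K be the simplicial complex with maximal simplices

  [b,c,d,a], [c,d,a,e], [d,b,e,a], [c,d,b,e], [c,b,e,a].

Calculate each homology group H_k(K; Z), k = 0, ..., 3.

Take the total order a < b < c < d < e on the vertex set. Then K (dimension 3) consists of the simplices:

  0-simplices (5): a, b, c, d, e
  1-simplices (10): ab, ac, ad, ae, bc, bd, be, cd, ce, de
  2-simplices (10): abc, abd, abe, acd, ace, ade, bcd, bce, bde, cde
  3-simplices (5): abcd, abce, abde, acde, bcde

so the chain groups are C_0 ≅ Z^5, C_1 ≅ Z^10, C_2 ≅ Z^10, C_3 ≅ Z^5.

Boundary ∂_1: C_1 → C_0 sends each edge [p,q] (with p < q) to q − p.
The 5×10 boundary matrix has rank 4 and Smith normal form diag(1,1,1,1).

The boundary map ∂_2: C_2 → C_1 maps a triangle to the signed sum of its edges. For instance
  ∂abd = bd − ad + ab,
  ∂bde = de − be + bd.
As a 10×10 matrix over Z this has rank 6, with invariant factors (1,1,1,1,1,1).

The boundary map ∂_3: C_3 → C_2 sends each 3-simplex σ to the alternating sum Σ_i (−1)^i (σ with its i-th vertex removed). For instance
  ∂acde = cde − ade + ace − acd,
  ∂abde = bde − ade + abe − abd.
The 10×5 boundary matrix has rank 4 and Smith normal form diag(1,1,1,1).

Reading off H_k = ker ∂_k / im ∂_{k+1}:

  H_0: rank C_0 − rank ∂_1 = 5 − 4 = 1, and the invariant factors of ∂_1 are all 1, so H_0 ≅ Z.
  H_1: rank ker ∂_1 − rank ∂_2 = (10 − 4) − 6 = 0, and the invariant factors of ∂_2 are all 1, so H_1 ≅ 0.
  H_2: rank ker ∂_2 − rank ∂_3 = (10 − 6) − 4 = 0, and the invariant factors of ∂_3 are all 1, so H_2 ≅ 0.
  H_3: rank ker ∂_3 − rank ∂_4 = (5 − 4) − 0 = 1, and there is no ∂_4, so H_3 ≅ Z.

H_0 ≅ Z,  H_1 = 0,  H_2 = 0,  H_3 ≅ Z.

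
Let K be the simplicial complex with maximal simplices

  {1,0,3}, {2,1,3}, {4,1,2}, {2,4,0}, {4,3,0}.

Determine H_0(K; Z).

H_0 = Z.

Take the total order 0 < 1 < 2 < 3 < 4 on the vertex set. Then K (dimension 2) consists of the simplices:

  0-simplices (5): [0], [1], [2], [3], [4]
  1-simplices (10): [0,1], [0,2], [0,3], [0,4], [1,2], [1,3], [1,4], [2,3], [2,4], [3,4]
  2-simplices (5): [0,1,3], [0,2,4], [0,3,4], [1,2,3], [1,2,4]

so the chain groups are C_0 ≅ Z^5, C_1 ≅ Z^10, C_2 ≅ Z^5.

The boundary map ∂_1: C_1 → C_0 sends each edge [p,q] (with p < q) to q − p.
As a 5×10 matrix over Z this has rank 4, with invariant factors (1,1,1,1).

Boundary ∂_2: C_2 → C_1 sends each 2-simplex [p,q,r] to [q,r] − [p,r] + [p,q]. For instance
  ∂[0,1,3] = [1,3] − [0,3] + [0,1],
  ∂[1,2,4] = [2,4] − [1,4] + [1,2].
The 10×5 boundary matrix has rank 5 and Smith normal form diag(1,1,1,1,1).

Reading off H_k = ker ∂_k / im ∂_{k+1}:

  H_0: rank C_0 − rank ∂_1 = 5 − 4 = 1, and the invariant factors of ∂_1 are all 1, so H_0 = Z.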